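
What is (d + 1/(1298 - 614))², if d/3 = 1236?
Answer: 6432680730529/467856 ≈ 1.3749e+7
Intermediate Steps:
d = 3708 (d = 3*1236 = 3708)
(d + 1/(1298 - 614))² = (3708 + 1/(1298 - 614))² = (3708 + 1/684)² = (2536273/684)² = 6432680730529/467856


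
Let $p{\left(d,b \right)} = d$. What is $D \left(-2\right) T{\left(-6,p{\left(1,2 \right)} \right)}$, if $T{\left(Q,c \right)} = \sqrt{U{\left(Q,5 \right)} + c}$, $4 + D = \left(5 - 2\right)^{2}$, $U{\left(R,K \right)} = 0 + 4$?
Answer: $- 10 \sqrt{5} \approx -22.361$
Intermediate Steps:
$U{\left(R,K \right)} = 4$
$D = 5$ ($D = -4 + \left(5 - 2\right)^{2} = -4 + 3^{2} = -4 + 9 = 5$)
$T{\left(Q,c \right)} = \sqrt{4 + c}$
$D \left(-2\right) T{\left(-6,p{\left(1,2 \right)} \right)} = 5 \left(-2\right) \sqrt{4 + 1} = - 10 \sqrt{5}$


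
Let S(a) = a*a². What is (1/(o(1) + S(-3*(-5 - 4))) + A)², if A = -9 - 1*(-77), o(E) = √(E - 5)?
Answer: 694038645026438824845/150094638396363049 - 105378452828*I/150094638396363049 ≈ 4624.0 - 7.0208e-7*I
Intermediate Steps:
S(a) = a³
o(E) = √(-5 + E)
A = 68 (A = -9 + 77 = 68)
(1/(o(1) + S(-3*(-5 - 4))) + A)² = (1/(√(-5 + 1) + (-3*(-5 - 4))³) + 68)² = (1/(√(-4) + (-3*(-9))³) + 68)² = (1/(2*I + 27³) + 68)² = (1/(2*I + 19683) + 68)² = (1/(19683 + 2*I) + 68)² = ((19683 - 2*I)/387420493 + 68)² = (68 + (19683 - 2*I)/387420493)²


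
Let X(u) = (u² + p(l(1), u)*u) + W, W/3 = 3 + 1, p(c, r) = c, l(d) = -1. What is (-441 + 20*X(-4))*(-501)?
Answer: -99699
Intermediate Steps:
W = 12 (W = 3*(3 + 1) = 3*4 = 12)
X(u) = 12 + u² - u (X(u) = (u² - u) + 12 = 12 + u² - u)
(-441 + 20*X(-4))*(-501) = (-441 + 20*(12 + (-4)² - 1*(-4)))*(-501) = (-441 + 20*(12 + 16 + 4))*(-501) = (-441 + 20*32)*(-501) = (-441 + 640)*(-501) = 199*(-501) = -99699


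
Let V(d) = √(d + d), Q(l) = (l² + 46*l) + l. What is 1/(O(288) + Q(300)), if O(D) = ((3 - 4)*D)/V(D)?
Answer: 1/104088 ≈ 9.6073e-6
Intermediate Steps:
Q(l) = l² + 47*l
V(d) = √2*√d (V(d) = √(2*d) = √2*√d)
O(D) = -√2*√D/2 (O(D) = ((3 - 4)*D)/((√2*√D)) = (-D)*(√2/(2*√D)) = -√2*√D/2)
1/(O(288) + Q(300)) = 1/(-√2*√288/2 + 300*(47 + 300)) = 1/(-√2*12*√2/2 + 300*347) = 1/(-12 + 104100) = 1/104088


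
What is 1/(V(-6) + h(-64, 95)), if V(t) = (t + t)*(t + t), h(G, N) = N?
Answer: 1/239 ≈ 0.0041841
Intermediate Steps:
V(t) = 4*t² (V(t) = (2*t)*(2*t) = 4*t²)
1/(V(-6) + h(-64, 95)) = 1/(4*(-6)² + 95) = 1/(4*36 + 95) = 1/(144 + 95) = 1/239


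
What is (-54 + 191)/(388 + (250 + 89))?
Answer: 137/727 ≈ 0.18845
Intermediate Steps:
(-54 + 191)/(388 + (250 + 89)) = 137/(388 + 339) = 137/727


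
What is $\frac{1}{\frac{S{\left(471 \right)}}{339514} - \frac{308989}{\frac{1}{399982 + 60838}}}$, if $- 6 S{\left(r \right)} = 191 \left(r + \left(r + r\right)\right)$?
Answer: $- \frac{679028}{96685650028217401} \approx -7.023 \cdot 10^{-12}$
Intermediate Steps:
$S{\left(r \right)} = - \frac{191 r}{2}$ ($S{\left(r \right)} = - \frac{191 \left(r + \left(r + r\right)\right)}{6} = - \frac{191 \left(r + 2 r\right)}{6} = - \frac{191 \cdot 3 r}{6} = - \frac{573 r}{6} = - \frac{191 r}{2}$)
$\frac{1}{\frac{S{\left(471 \right)}}{339514} - \frac{308989}{\frac{1}{399982 + 60838}}} = \frac{1}{\frac{\left(- \frac{191}{2}\right) 471}{339514} - \frac{308989}{\frac{1}{399982 + 60838}}} = \frac{1}{\left(- \frac{89961}{2}\right) \frac{1}{339514} - \frac{308989}{\frac{1}{460820}}} = \frac{1}{- \frac{89961}{679028} - 308989 \frac{1}{\frac{1}{460820}}} = \frac{1}{- \frac{89961}{679028} - 142388310980} = \frac{1}{- \frac{96685650028217401}{679028}} = - \frac{679028}{96685650028217401}$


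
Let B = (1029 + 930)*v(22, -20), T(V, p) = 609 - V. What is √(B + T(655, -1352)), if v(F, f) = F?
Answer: 2*√10763 ≈ 207.49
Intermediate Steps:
B = 43098 (B = (1029 + 930)*22 = 1959*22 = 43098)
√(B + T(655, -1352)) = √(43098 + (609 - 1*655)) = √(43098 + (609 - 655)) = √(43098 - 46) = √43052 = 2*√10763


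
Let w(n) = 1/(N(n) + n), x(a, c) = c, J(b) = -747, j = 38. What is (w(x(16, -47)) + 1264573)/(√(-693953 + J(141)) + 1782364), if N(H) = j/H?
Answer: 1266144814211044/1784579827705353 - 7103738710*I*√6947/1784579827705353 ≈ 0.70949 - 0.00033178*I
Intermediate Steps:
N(H) = 38/H
w(n) = 1/(n + 38/n) (w(n) = 1/(38/n + n) = 1/(n + 38/n))
(w(x(16, -47)) + 1264573)/(√(-693953 + J(141)) + 1782364) = (-47/(38 + (-47)²) + 1264573)/(√(-693953 - 747) + 1782364) = (-47/(38 + 2209) + 1264573)/(√(-694700) + 1782364) = (-47/2247 + 1264573)/(10*I*√6947 + 1782364) = (-47*1/2247 + 1264573)/(1782364 + 10*I*√6947) = (-47/2247 + 1264573)/(1782364 + 10*I*√6947) = 2841495484/(2247*(1782364 + 10*I*√6947))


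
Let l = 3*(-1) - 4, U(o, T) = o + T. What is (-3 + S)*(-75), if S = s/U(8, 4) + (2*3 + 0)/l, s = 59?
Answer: -2225/28 ≈ -79.464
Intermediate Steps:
U(o, T) = T + o
l = -7 (l = -3 - 4 = -7)
S = 341/84 (S = 59/(4 + 8) + (2*3 + 0)/(-7) = 59/12 + (6 + 0)*(-1/7) = 59*(1/12) + 6*(-1/7) = 59/12 - 6/7 = 341/84 ≈ 4.0595)
(-3 + S)*(-75) = (-3 + 341/84)*(-75) = (89/84)*(-75) = -2225/28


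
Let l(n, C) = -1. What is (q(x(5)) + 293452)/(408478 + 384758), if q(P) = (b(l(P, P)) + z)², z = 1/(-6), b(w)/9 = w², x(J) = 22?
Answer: 10567081/28556496 ≈ 0.37004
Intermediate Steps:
b(w) = 9*w²
z = -⅙ ≈ -0.16667
q(P) = 2809/36 (q(P) = (9*(-1)² - ⅙)² = (9*1 - ⅙)² = (9 - ⅙)² = (53/6)² = 2809/36)
(q(x(5)) + 293452)/(408478 + 384758) = (2809/36 + 293452)/(408478 + 384758) = (10567081/36)/793236 = (10567081/36)*(1/793236) = 10567081/28556496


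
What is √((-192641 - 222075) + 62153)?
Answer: I*√352563 ≈ 593.77*I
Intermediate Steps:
√((-192641 - 222075) + 62153) = √(-414716 + 62153) = √(-352563) = I*√352563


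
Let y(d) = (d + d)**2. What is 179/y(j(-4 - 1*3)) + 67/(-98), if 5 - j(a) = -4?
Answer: -2083/15876 ≈ -0.13120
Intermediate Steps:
j(a) = 9 (j(a) = 5 - 1*(-4) = 5 + 4 = 9)
y(d) = 4*d**2 (y(d) = (2*d)**2 = 4*d**2)
179/y(j(-4 - 1*3)) + 67/(-98) = 179/((4*9**2)) + 67/(-98) = 179/((4*81)) + 67*(-1/98) = 179/324 - 67/98 = -2083/15876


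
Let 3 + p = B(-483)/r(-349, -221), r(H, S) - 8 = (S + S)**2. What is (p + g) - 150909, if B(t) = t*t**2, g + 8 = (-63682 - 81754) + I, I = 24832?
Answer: -1968920945/7236 ≈ -2.7210e+5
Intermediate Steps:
g = -120612 (g = -8 + ((-63682 - 81754) + 24832) = -8 + (-145436 + 24832) = -8 - 120604 = -120612)
r(H, S) = 8 + 4*S**2 (r(H, S) = 8 + (S + S)**2 = 8 + (2*S)**2 = 8 + 4*S**2)
B(t) = t**3
p = -4194989/7236 (p = -3 + (-483)**3/(8 + 4*(-221)**2) = -3 - 112678587/(8 + 4*48841) = -3 - 112678587/(8 + 195364) = -3 - 112678587/195372 = -3 - 112678587*1/195372 = -3 - 4173281/7236 = -4194989/7236 ≈ -579.74)
(p + g) - 150909 = (-4194989/7236 - 120612) - 150909 = -876943421/7236 - 150909 = -1968920945/7236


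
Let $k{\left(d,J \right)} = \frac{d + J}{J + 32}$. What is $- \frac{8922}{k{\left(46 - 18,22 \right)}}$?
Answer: $- \frac{240894}{25} \approx -9635.8$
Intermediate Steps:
$k{\left(d,J \right)} = \frac{J + d}{32 + J}$
$- \frac{8922}{k{\left(46 - 18,22 \right)}} = - \frac{8922}{\frac{1}{32 + 22} \left(22 + \left(46 - 18\right)\right)} = - \frac{8922}{\frac{1}{54} \left(22 + \left(46 - 18\right)\right)} = - \frac{8922}{\frac{1}{54} \left(22 + 28\right)} = - \frac{8922}{\frac{1}{54} \cdot 50} = - \frac{8922}{\frac{25}{27}} = \left(-8922\right) \frac{27}{25} = - \frac{240894}{25}$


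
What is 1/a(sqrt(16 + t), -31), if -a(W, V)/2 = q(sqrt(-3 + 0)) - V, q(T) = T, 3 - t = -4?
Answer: I/(2*(sqrt(3) - 31*I)) ≈ -0.016079 + 0.00089837*I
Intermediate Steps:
t = 7 (t = 3 - 1*(-4) = 3 + 4 = 7)
a(W, V) = 2*V - 2*I*sqrt(3) (a(W, V) = -2*(sqrt(-3 + 0) - V) = -2*(sqrt(-3) - V) = -2*(I*sqrt(3) - V) = -2*(-V + I*sqrt(3)) = 2*V - 2*I*sqrt(3))
1/a(sqrt(16 + t), -31) = 1/(2*(-31) - 2*I*sqrt(3)) = 1/(-62 - 2*I*sqrt(3))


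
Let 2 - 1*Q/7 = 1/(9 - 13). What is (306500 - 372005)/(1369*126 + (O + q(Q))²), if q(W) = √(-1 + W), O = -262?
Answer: -50549474844/186081916277 - 54919392*√59/186081916277 ≈ -0.27392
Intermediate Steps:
Q = 63/4 (Q = 14 - 7/(9 - 13) = 14 - 7/(-4) = 14 - 7*(-¼) = 14 + 7/4 = 63/4 ≈ 15.750)
(306500 - 372005)/(1369*126 + (O + q(Q))²) = (306500 - 372005)/(1369*126 + (-262 + √(-1 + 63/4))²) = -65505/(172494 + (-262 + √(59/4))²) = -65505/(172494 + (-262 + √59/2)²)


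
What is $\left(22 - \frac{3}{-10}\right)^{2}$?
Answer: $\frac{49729}{100} \approx 497.29$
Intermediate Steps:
$\left(22 - \frac{3}{-10}\right)^{2} = \left(22 - - \frac{3}{10}\right)^{2} = \left(22 + \frac{3}{10}\right)^{2} = \left(\frac{223}{10}\right)^{2} = \frac{49729}{100}$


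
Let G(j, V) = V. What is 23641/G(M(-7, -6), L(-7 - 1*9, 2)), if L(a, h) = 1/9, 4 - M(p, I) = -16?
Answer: 212769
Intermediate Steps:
M(p, I) = 20 (M(p, I) = 4 - 1*(-16) = 4 + 16 = 20)
L(a, h) = ⅑
23641/G(M(-7, -6), L(-7 - 1*9, 2)) = 23641/(⅑) = 23641*9 = 212769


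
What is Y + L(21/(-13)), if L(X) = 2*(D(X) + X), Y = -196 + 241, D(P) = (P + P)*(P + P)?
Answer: 10587/169 ≈ 62.645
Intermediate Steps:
D(P) = 4*P**2 (D(P) = (2*P)*(2*P) = 4*P**2)
Y = 45
L(X) = 2*X + 8*X**2 (L(X) = 2*(4*X**2 + X) = 2*(X + 4*X**2) = 2*X + 8*X**2)
Y + L(21/(-13)) = 45 + 2*(21/(-13))*(1 + 4*(21/(-13))) = 45 + 2*(21*(-1/13))*(1 + 4*(21*(-1/13))) = 45 + 2*(-21/13)*(1 + 4*(-21/13)) = 45 + 2*(-21/13)*(1 - 84/13) = 45 + 2*(-21/13)*(-71/13) = 45 + 2982/169 = 10587/169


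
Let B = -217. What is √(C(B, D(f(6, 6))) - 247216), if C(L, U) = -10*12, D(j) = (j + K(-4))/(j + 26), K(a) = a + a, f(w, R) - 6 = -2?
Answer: 2*I*√61834 ≈ 497.33*I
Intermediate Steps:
f(w, R) = 4 (f(w, R) = 6 - 2 = 4)
K(a) = 2*a
D(j) = (-8 + j)/(26 + j) (D(j) = (j + 2*(-4))/(j + 26) = (j - 8)/(26 + j) = (-8 + j)/(26 + j))
C(L, U) = -120
√(C(B, D(f(6, 6))) - 247216) = √(-120 - 247216) = √(-247336) = 2*I*√61834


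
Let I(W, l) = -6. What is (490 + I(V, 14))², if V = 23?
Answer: 234256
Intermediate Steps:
(490 + I(V, 14))² = (490 - 6)² = 484² = 234256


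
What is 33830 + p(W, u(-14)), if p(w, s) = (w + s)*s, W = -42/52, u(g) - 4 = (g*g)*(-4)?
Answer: 642860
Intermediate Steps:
u(g) = 4 - 4*g² (u(g) = 4 + (g*g)*(-4) = 4 + g²*(-4) = 4 - 4*g²)
W = -21/26 (W = -42*1/52 = -21/26 ≈ -0.80769)
p(w, s) = s*(s + w) (p(w, s) = (s + w)*s = s*(s + w))
33830 + p(W, u(-14)) = 33830 + (4 - 4*(-14)²)*((4 - 4*(-14)²) - 21/26) = 33830 + (4 - 4*196)*((4 - 4*196) - 21/26) = 33830 + (4 - 784)*((4 - 784) - 21/26) = 33830 - 780*(-780 - 21/26) = 33830 - 780*(-20301/26) = 33830 + 609030 = 642860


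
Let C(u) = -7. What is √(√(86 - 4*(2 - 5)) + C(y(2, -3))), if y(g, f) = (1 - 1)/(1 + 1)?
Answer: √(-7 + 7*√2) ≈ 1.7028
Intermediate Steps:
y(g, f) = 0 (y(g, f) = 0/2 = 0*(½) = 0)
√(√(86 - 4*(2 - 5)) + C(y(2, -3))) = √(√(86 - 4*(2 - 5)) - 7) = √(√(86 - 4*(-3)) - 7) = √(√(86 + 12) - 7) = √(√98 - 7) = √(7*√2 - 7) = √(-7 + 7*√2)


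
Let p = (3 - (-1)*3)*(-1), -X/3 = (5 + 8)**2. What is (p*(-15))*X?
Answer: -45630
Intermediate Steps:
X = -507 (X = -3*(5 + 8)**2 = -3*13**2 = -3*169 = -507)
p = -6 (p = (3 - 1*(-3))*(-1) = (3 + 3)*(-1) = 6*(-1) = -6)
(p*(-15))*X = -6*(-15)*(-507) = 90*(-507) = -45630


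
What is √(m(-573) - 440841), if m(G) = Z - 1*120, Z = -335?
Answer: 4*I*√27581 ≈ 664.3*I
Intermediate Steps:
m(G) = -455 (m(G) = -335 - 1*120 = -335 - 120 = -455)
√(m(-573) - 440841) = √(-455 - 440841) = √(-441296) = 4*I*√27581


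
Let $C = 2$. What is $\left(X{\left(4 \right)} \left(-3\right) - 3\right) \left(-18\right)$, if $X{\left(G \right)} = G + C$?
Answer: $378$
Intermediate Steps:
$X{\left(G \right)} = 2 + G$ ($X{\left(G \right)} = G + 2 = 2 + G$)
$\left(X{\left(4 \right)} \left(-3\right) - 3\right) \left(-18\right) = \left(\left(2 + 4\right) \left(-3\right) - 3\right) \left(-18\right) = \left(6 \left(-3\right) - 3\right) \left(-18\right) = \left(-18 - 3\right) \left(-18\right) = \left(-21\right) \left(-18\right) = 378$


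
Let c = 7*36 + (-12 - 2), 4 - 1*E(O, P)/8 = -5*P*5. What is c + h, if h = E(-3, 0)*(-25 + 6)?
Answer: -370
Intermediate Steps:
E(O, P) = 32 + 200*P (E(O, P) = 32 - 8*(-5*P)*5 = 32 - (-200)*P = 32 + 200*P)
h = -608 (h = (32 + 200*0)*(-25 + 6) = (32 + 0)*(-19) = 32*(-19) = -608)
c = 238 (c = 252 - 14 = 238)
c + h = 238 - 608 = -370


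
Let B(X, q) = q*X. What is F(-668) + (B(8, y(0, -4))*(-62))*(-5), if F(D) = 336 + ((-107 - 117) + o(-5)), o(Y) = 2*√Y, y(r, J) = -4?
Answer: -9808 + 2*I*√5 ≈ -9808.0 + 4.4721*I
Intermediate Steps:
B(X, q) = X*q
F(D) = 112 + 2*I*√5 (F(D) = 336 + ((-107 - 117) + 2*√(-5)) = 336 + (-224 + 2*(I*√5)) = 336 + (-224 + 2*I*√5) = 112 + 2*I*√5)
F(-668) + (B(8, y(0, -4))*(-62))*(-5) = (112 + 2*I*√5) + ((8*(-4))*(-62))*(-5) = (112 + 2*I*√5) - 32*(-62)*(-5) = (112 + 2*I*√5) + 1984*(-5) = (112 + 2*I*√5) - 9920 = -9808 + 2*I*√5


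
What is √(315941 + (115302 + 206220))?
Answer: √637463 ≈ 798.41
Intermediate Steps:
√(315941 + (115302 + 206220)) = √(315941 + 321522) = √637463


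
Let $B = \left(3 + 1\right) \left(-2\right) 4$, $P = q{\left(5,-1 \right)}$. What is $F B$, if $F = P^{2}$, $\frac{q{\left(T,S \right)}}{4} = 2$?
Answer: $-2048$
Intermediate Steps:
$q{\left(T,S \right)} = 8$ ($q{\left(T,S \right)} = 4 \cdot 2 = 8$)
$P = 8$
$F = 64$ ($F = 8^{2} = 64$)
$B = -32$ ($B = 4 \left(-2\right) 4 = \left(-8\right) 4 = -32$)
$F B = 64 \left(-32\right) = -2048$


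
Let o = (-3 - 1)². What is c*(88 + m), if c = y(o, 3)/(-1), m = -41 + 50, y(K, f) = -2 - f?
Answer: 485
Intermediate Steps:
o = 16 (o = (-4)² = 16)
m = 9
c = 5 (c = (-2 - 1*3)/(-1) = (-2 - 3)*(-1) = -5*(-1) = 5)
c*(88 + m) = 5*(88 + 9) = 5*97 = 485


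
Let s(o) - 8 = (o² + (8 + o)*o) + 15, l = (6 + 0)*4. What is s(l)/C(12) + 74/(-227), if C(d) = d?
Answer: 309421/2724 ≈ 113.59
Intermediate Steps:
l = 24 (l = 6*4 = 24)
s(o) = 23 + o² + o*(8 + o) (s(o) = 8 + ((o² + (8 + o)*o) + 15) = 8 + ((o² + o*(8 + o)) + 15) = 8 + (15 + o² + o*(8 + o)) = 23 + o² + o*(8 + o))
s(l)/C(12) + 74/(-227) = (23 + 2*24² + 8*24)/12 + 74/(-227) = (23 + 2*576 + 192)*(1/12) + 74*(-1/227) = (23 + 1152 + 192)*(1/12) - 74/227 = 1367*(1/12) - 74/227 = 1367/12 - 74/227 = 309421/2724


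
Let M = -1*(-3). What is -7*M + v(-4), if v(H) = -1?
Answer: -22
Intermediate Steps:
M = 3
-7*M + v(-4) = -7*3 - 1 = -21 - 1 = -22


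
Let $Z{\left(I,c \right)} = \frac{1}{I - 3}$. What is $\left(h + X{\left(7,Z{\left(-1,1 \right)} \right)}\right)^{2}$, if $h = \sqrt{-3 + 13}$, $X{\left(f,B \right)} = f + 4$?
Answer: $\left(11 + \sqrt{10}\right)^{2} \approx 200.57$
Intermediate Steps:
$Z{\left(I,c \right)} = \frac{1}{-3 + I}$
$X{\left(f,B \right)} = 4 + f$
$h = \sqrt{10} \approx 3.1623$
$\left(h + X{\left(7,Z{\left(-1,1 \right)} \right)}\right)^{2} = \left(\sqrt{10} + \left(4 + 7\right)\right)^{2} = \left(\sqrt{10} + 11\right)^{2} = \left(11 + \sqrt{10}\right)^{2}$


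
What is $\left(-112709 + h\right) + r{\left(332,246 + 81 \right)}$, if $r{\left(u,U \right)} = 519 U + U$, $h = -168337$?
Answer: $-111006$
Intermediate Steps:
$r{\left(u,U \right)} = 520 U$
$\left(-112709 + h\right) + r{\left(332,246 + 81 \right)} = \left(-112709 - 168337\right) + 520 \left(246 + 81\right) = -281046 + 520 \cdot 327 = -281046 + 170040 = -111006$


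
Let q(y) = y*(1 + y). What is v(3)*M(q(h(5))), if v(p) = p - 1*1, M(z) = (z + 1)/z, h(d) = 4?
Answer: 21/10 ≈ 2.1000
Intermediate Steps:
M(z) = (1 + z)/z
v(p) = -1 + p (v(p) = p - 1 = -1 + p)
v(3)*M(q(h(5))) = (-1 + 3)*((1 + 4*(1 + 4))/((4*(1 + 4)))) = 2*((1 + 4*5)/((4*5))) = 2*((1 + 20)/20) = 2*((1/20)*21) = 2*(21/20) = 21/10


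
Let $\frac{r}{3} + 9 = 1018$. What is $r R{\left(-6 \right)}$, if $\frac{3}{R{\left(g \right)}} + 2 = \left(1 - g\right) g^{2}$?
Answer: $\frac{9081}{250} \approx 36.324$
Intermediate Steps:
$r = 3027$ ($r = -27 + 3 \cdot 1018 = -27 + 3054 = 3027$)
$R{\left(g \right)} = \frac{3}{-2 + g^{2} \left(1 - g\right)}$ ($R{\left(g \right)} = \frac{3}{-2 + \left(1 - g\right) g^{2}} = \frac{3}{-2 + g^{2} \left(1 - g\right)}$)
$r R{\left(-6 \right)} = 3027 \left(- \frac{3}{2 + \left(-6\right)^{3} - \left(-6\right)^{2}}\right) = 3027 \left(- \frac{3}{2 - 216 - 36}\right) = 3027 \left(- \frac{3}{-250}\right) = 3027 \left(\left(-3\right) \left(- \frac{1}{250}\right)\right) = 3027 \cdot \frac{3}{250} = \frac{9081}{250}$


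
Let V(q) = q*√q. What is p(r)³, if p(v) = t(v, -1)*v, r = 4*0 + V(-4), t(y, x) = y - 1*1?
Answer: -249856 + 97792*I ≈ -2.4986e+5 + 97792.0*I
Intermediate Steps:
V(q) = q^(3/2)
t(y, x) = -1 + y (t(y, x) = y - 1 = -1 + y)
r = -8*I (r = 4*0 + (-4)^(3/2) = 0 - 8*I = -8*I ≈ -8.0*I)
p(v) = v*(-1 + v) (p(v) = (-1 + v)*v = v*(-1 + v))
p(r)³ = ((-8*I)*(-1 - 8*I))³ = (-8*I*(-1 - 8*I))³ = 512*I*(-1 - 8*I)³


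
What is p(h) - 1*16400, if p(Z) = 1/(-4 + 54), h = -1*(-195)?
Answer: -819999/50 ≈ -16400.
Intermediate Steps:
h = 195
p(Z) = 1/50
p(h) - 1*16400 = 1/50 - 1*16400 = 1/50 - 16400 = -819999/50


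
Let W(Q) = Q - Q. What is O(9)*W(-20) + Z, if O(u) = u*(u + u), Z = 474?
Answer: 474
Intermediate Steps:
O(u) = 2*u**2 (O(u) = u*(2*u) = 2*u**2)
W(Q) = 0
O(9)*W(-20) + Z = (2*9**2)*0 + 474 = (2*81)*0 + 474 = 162*0 + 474 = 0 + 474 = 474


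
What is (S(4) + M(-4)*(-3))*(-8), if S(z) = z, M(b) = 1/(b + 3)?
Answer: -56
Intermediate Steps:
M(b) = 1/(3 + b)
(S(4) + M(-4)*(-3))*(-8) = (4 - 3/(3 - 4))*(-8) = (4 - 3/(-1))*(-8) = (4 - 1*(-3))*(-8) = (4 + 3)*(-8) = 7*(-8) = -56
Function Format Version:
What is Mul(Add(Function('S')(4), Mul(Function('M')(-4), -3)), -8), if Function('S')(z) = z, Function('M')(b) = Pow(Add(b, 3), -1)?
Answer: -56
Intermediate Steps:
Function('M')(b) = Pow(Add(3, b), -1)
Mul(Add(Function('S')(4), Mul(Function('M')(-4), -3)), -8) = Mul(Add(4, Mul(Pow(Add(3, -4), -1), -3)), -8) = Mul(Add(4, Mul(Pow(-1, -1), -3)), -8) = Mul(Add(4, Mul(-1, -3)), -8) = Mul(Add(4, 3), -8) = Mul(7, -8) = -56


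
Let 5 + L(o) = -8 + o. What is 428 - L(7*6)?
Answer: 399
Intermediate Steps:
L(o) = -13 + o (L(o) = -5 + (-8 + o) = -13 + o)
428 - L(7*6) = 428 - (-13 + 7*6) = 428 - (-13 + 42) = 428 - 1*29 = 428 - 29 = 399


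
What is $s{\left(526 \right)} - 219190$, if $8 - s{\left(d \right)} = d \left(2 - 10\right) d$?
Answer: $1994226$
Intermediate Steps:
$s{\left(d \right)} = 8 + 8 d^{2}$ ($s{\left(d \right)} = 8 - d \left(2 - 10\right) d = 8 - d \left(-8\right) d = 8 - - 8 d d = 8 - - 8 d^{2} = 8 + 8 d^{2}$)
$s{\left(526 \right)} - 219190 = \left(8 + 8 \cdot 526^{2}\right) - 219190 = \left(8 + 8 \cdot 276676\right) - 219190 = \left(8 + 2213408\right) - 219190 = 2213416 - 219190 = 1994226$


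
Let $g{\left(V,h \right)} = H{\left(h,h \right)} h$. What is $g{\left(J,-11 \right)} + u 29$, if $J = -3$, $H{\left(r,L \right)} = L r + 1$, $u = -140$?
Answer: $-5402$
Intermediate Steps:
$H{\left(r,L \right)} = 1 + L r$
$g{\left(V,h \right)} = h \left(1 + h^{2}\right)$ ($g{\left(V,h \right)} = \left(1 + h h\right) h = \left(1 + h^{2}\right) h = h \left(1 + h^{2}\right)$)
$g{\left(J,-11 \right)} + u 29 = \left(-11 + \left(-11\right)^{3}\right) - 4060 = \left(-11 - 1331\right) - 4060 = -1342 - 4060 = -5402$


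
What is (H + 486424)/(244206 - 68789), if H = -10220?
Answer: 476204/175417 ≈ 2.7147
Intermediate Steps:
(H + 486424)/(244206 - 68789) = (-10220 + 486424)/(244206 - 68789) = 476204/175417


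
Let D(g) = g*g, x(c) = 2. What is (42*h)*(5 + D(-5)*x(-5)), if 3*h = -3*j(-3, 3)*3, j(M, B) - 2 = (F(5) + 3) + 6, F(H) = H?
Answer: -110880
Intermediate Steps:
D(g) = g**2
j(M, B) = 16 (j(M, B) = 2 + ((5 + 3) + 6) = 2 + (8 + 6) = 2 + 14 = 16)
h = -48 (h = (-3*16*3)/3 = (-48*3)/3 = (1/3)*(-144) = -48)
(42*h)*(5 + D(-5)*x(-5)) = (42*(-48))*(5 + (-5)**2*2) = -2016*(5 + 25*2) = -2016*(5 + 50) = -2016*55 = -110880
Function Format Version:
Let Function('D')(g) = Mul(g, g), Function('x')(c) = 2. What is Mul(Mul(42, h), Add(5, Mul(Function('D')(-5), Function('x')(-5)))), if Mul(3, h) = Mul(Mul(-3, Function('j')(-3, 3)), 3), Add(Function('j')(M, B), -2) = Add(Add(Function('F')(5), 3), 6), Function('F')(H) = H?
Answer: -110880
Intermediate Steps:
Function('D')(g) = Pow(g, 2)
Function('j')(M, B) = 16 (Function('j')(M, B) = Add(2, Add(Add(5, 3), 6)) = Add(2, Add(8, 6)) = Add(2, 14) = 16)
h = -48 (h = Mul(Rational(1, 3), Mul(Mul(-3, 16), 3)) = Mul(Rational(1, 3), Mul(-48, 3)) = Mul(Rational(1, 3), -144) = -48)
Mul(Mul(42, h), Add(5, Mul(Function('D')(-5), Function('x')(-5)))) = Mul(Mul(42, -48), Add(5, Mul(Pow(-5, 2), 2))) = Mul(-2016, Add(5, Mul(25, 2))) = Mul(-2016, Add(5, 50)) = Mul(-2016, 55) = -110880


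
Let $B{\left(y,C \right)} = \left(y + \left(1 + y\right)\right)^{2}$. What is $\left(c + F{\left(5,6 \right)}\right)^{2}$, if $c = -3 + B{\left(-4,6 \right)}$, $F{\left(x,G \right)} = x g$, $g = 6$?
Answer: $5776$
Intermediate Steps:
$F{\left(x,G \right)} = 6 x$ ($F{\left(x,G \right)} = x 6 = 6 x$)
$B{\left(y,C \right)} = \left(1 + 2 y\right)^{2}$
$c = 46$ ($c = -3 + \left(1 + 2 \left(-4\right)\right)^{2} = -3 + \left(1 - 8\right)^{2} = -3 + \left(-7\right)^{2} = -3 + 49 = 46$)
$\left(c + F{\left(5,6 \right)}\right)^{2} = \left(46 + 6 \cdot 5\right)^{2} = \left(46 + 30\right)^{2} = 76^{2} = 5776$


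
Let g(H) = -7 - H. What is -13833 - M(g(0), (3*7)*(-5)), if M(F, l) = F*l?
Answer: -14568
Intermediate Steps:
-13833 - M(g(0), (3*7)*(-5)) = -13833 - (-7 - 1*0)*(3*7)*(-5) = -13833 - (-7 + 0)*21*(-5) = -13833 - (-7)*(-105) = -13833 - 1*735 = -13833 - 735 = -14568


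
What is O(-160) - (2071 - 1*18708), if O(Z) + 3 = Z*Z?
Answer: 42234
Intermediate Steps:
O(Z) = -3 + Z² (O(Z) = -3 + Z*Z = -3 + Z²)
O(-160) - (2071 - 1*18708) = (-3 + (-160)²) - (2071 - 1*18708) = (-3 + 25600) - (2071 - 18708) = 25597 - 1*(-16637) = 25597 + 16637 = 42234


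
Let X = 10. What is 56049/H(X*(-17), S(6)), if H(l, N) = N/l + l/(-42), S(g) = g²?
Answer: 100047465/6847 ≈ 14612.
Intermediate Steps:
H(l, N) = -l/42 + N/l (H(l, N) = N/l + l*(-1/42) = N/l - l/42 = -l/42 + N/l)
56049/H(X*(-17), S(6)) = 56049/(-5*(-17)/21 + 6²/((10*(-17)))) = 56049/(-1/42*(-170) + 36/(-170)) = 56049/(85/21 + 36*(-1/170)) = 56049/(85/21 - 18/85) = 56049/(6847/1785) = 56049*(1785/6847) = 100047465/6847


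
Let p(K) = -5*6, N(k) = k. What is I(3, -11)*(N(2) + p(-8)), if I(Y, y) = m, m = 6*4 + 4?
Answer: -784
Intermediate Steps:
m = 28 (m = 24 + 4 = 28)
I(Y, y) = 28
p(K) = -30
I(3, -11)*(N(2) + p(-8)) = 28*(2 - 30) = 28*(-28) = -784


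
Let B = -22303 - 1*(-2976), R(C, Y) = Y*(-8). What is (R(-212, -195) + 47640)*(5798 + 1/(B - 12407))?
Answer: 36798746200/129 ≈ 2.8526e+8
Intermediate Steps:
R(C, Y) = -8*Y
B = -19327 (B = -22303 + 2976 = -19327)
(R(-212, -195) + 47640)*(5798 + 1/(B - 12407)) = (-8*(-195) + 47640)*(5798 + 1/(-19327 - 12407)) = (1560 + 47640)*(5798 + 1/(-31734)) = 49200*(5798 - 1/31734) = 49200*(183993731/31734) = 36798746200/129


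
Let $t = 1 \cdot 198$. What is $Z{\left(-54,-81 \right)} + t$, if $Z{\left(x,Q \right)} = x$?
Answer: $144$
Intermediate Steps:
$t = 198$
$Z{\left(-54,-81 \right)} + t = -54 + 198 = 144$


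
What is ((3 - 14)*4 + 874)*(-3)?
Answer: -2490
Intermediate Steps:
((3 - 14)*4 + 874)*(-3) = (-11*4 + 874)*(-3) = (-44 + 874)*(-3) = 830*(-3) = -2490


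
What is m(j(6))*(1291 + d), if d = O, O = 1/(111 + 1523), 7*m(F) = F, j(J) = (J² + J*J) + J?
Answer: 82270305/5719 ≈ 14385.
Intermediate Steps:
j(J) = J + 2*J² (j(J) = (J² + J²) + J = 2*J² + J = J + 2*J²)
m(F) = F/7
O = 1/1634 ≈ 0.00061200
d = 1/1634 ≈ 0.00061200
m(j(6))*(1291 + d) = ((6*(1 + 2*6))/7)*(1291 + 1/1634) = ((6*(1 + 12))/7)*(2109495/1634) = ((6*13)/7)*(2109495/1634) = ((⅐)*78)*(2109495/1634) = (78/7)*(2109495/1634) = 82270305/5719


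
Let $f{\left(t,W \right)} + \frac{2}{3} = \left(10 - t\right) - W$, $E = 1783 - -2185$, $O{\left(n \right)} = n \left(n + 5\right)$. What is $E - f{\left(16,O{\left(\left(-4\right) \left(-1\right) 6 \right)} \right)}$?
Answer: $\frac{14012}{3} \approx 4670.7$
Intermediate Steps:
$O{\left(n \right)} = n \left(5 + n\right)$
$E = 3968$ ($E = 1783 + 2185 = 3968$)
$f{\left(t,W \right)} = \frac{28}{3} - W - t$ ($f{\left(t,W \right)} = - \frac{2}{3} - \left(-10 + W + t\right) = \frac{28}{3} - W - t$)
$E - f{\left(16,O{\left(\left(-4\right) \left(-1\right) 6 \right)} \right)} = 3968 - \left(\frac{28}{3} - \left(-4\right) \left(-1\right) 6 \left(5 + \left(-4\right) \left(-1\right) 6\right) - 16\right) = 3968 - \left(\frac{28}{3} - 4 \cdot 6 \left(5 + 4 \cdot 6\right) - 16\right) = 3968 - \left(\frac{28}{3} - 24 \left(5 + 24\right) - 16\right) = 3968 - \left(\frac{28}{3} - 24 \cdot 29 - 16\right) = 3968 - \left(\frac{28}{3} - 696 - 16\right) = 3968 - - \frac{2108}{3} = 3968 + \frac{2108}{3} = \frac{14012}{3}$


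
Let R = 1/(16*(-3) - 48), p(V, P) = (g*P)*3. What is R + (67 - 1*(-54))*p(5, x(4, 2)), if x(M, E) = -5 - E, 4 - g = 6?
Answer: 487871/96 ≈ 5082.0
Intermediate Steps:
g = -2 (g = 4 - 1*6 = 4 - 6 = -2)
p(V, P) = -6*P (p(V, P) = -2*P*3 = -6*P)
R = -1/96 (R = 1/(-48 - 48) = 1/(-96) = -1/96 ≈ -0.010417)
R + (67 - 1*(-54))*p(5, x(4, 2)) = -1/96 + (67 - 1*(-54))*(-6*(-5 - 1*2)) = -1/96 + (67 + 54)*(-6*(-5 - 2)) = -1/96 + 121*(-6*(-7)) = -1/96 + 121*42 = -1/96 + 5082 = 487871/96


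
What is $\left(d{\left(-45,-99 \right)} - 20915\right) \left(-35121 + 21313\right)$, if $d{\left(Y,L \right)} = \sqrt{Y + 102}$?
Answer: $288794320 - 13808 \sqrt{57} \approx 2.8869 \cdot 10^{8}$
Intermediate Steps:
$d{\left(Y,L \right)} = \sqrt{102 + Y}$
$\left(d{\left(-45,-99 \right)} - 20915\right) \left(-35121 + 21313\right) = \left(\sqrt{102 - 45} - 20915\right) \left(-35121 + 21313\right) = \left(\sqrt{57} - 20915\right) \left(-13808\right) = \left(-20915 + \sqrt{57}\right) \left(-13808\right) = 288794320 - 13808 \sqrt{57}$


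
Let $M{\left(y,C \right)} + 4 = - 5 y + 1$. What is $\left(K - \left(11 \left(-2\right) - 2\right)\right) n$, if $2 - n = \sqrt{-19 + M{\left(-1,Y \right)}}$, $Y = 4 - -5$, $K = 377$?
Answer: $802 - 401 i \sqrt{17} \approx 802.0 - 1653.4 i$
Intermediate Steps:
$Y = 9$ ($Y = 4 + 5 = 9$)
$M{\left(y,C \right)} = -3 - 5 y$ ($M{\left(y,C \right)} = -4 - \left(-1 + 5 y\right) = -3 - 5 y$)
$n = 2 - i \sqrt{17}$ ($n = 2 - \sqrt{-19 - -2} = 2 - \sqrt{-19 + \left(-3 + 5\right)} = 2 - \sqrt{-19 + 2} = 2 - \sqrt{-17} = 2 - i \sqrt{17} \approx 2.0 - 4.1231 i$)
$\left(K - \left(11 \left(-2\right) - 2\right)\right) n = \left(377 - \left(11 \left(-2\right) - 2\right)\right) \left(2 - i \sqrt{17}\right) = \left(377 - \left(-22 - 2\right)\right) \left(2 - i \sqrt{17}\right) = \left(377 - -24\right) \left(2 - i \sqrt{17}\right) = \left(377 + 24\right) \left(2 - i \sqrt{17}\right) = 401 \left(2 - i \sqrt{17}\right) = 802 - 401 i \sqrt{17}$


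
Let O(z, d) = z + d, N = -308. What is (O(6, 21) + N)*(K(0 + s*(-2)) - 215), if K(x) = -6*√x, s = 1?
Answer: 60415 + 1686*I*√2 ≈ 60415.0 + 2384.4*I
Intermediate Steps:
O(z, d) = d + z
(O(6, 21) + N)*(K(0 + s*(-2)) - 215) = ((21 + 6) - 308)*(-6*√(0 + 1*(-2)) - 215) = (27 - 308)*(-6*√(0 - 2) - 215) = -281*(-6*I*√2 - 215) = -281*(-215 - 6*I*√2) = 60415 + 1686*I*√2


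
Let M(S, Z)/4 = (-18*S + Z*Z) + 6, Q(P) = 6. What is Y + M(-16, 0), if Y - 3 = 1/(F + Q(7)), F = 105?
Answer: 130870/111 ≈ 1179.0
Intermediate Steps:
M(S, Z) = 24 - 72*S + 4*Z² (M(S, Z) = 4*((-18*S + Z*Z) + 6) = 4*((-18*S + Z²) + 6) = 4*((Z² - 18*S) + 6) = 4*(6 + Z² - 18*S) = 24 - 72*S + 4*Z²)
Y = 334/111 (Y = 3 + 1/(105 + 6) = 3 + 1/111 = 334/111 ≈ 3.0090)
Y + M(-16, 0) = 334/111 + (24 - 72*(-16) + 4*0²) = 334/111 + (24 + 1152 + 4*0) = 334/111 + (24 + 1152 + 0) = 334/111 + 1176 = 130870/111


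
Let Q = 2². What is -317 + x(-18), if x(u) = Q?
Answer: -313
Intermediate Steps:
Q = 4
x(u) = 4
-317 + x(-18) = -317 + 4 = -313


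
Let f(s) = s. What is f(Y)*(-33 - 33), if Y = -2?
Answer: 132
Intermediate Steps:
f(Y)*(-33 - 33) = -2*(-33 - 33) = -2*(-66) = 132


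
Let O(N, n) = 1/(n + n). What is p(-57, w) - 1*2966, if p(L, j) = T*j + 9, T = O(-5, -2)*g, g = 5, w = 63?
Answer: -12143/4 ≈ -3035.8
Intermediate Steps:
O(N, n) = 1/(2*n)
T = -5/4 (T = ((½)/(-2))*5 = ((½)*(-½))*5 = -¼*5 = -5/4 ≈ -1.2500)
p(L, j) = 9 - 5*j/4 (p(L, j) = -5*j/4 + 9 = 9 - 5*j/4)
p(-57, w) - 1*2966 = (9 - 5/4*63) - 1*2966 = (9 - 315/4) - 2966 = -279/4 - 2966 = -12143/4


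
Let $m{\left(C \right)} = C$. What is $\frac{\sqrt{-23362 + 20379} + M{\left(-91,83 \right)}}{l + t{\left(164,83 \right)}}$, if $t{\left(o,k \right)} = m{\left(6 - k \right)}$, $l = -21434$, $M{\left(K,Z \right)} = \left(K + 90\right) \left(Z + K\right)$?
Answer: $- \frac{8}{21511} - \frac{i \sqrt{2983}}{21511} \approx -0.0003719 - 0.002539 i$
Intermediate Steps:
$M{\left(K,Z \right)} = \left(90 + K\right) \left(K + Z\right)$
$t{\left(o,k \right)} = 6 - k$
$\frac{\sqrt{-23362 + 20379} + M{\left(-91,83 \right)}}{l + t{\left(164,83 \right)}} = \frac{\sqrt{-23362 + 20379} + \left(\left(-91\right)^{2} + 90 \left(-91\right) + 90 \cdot 83 - 7553\right)}{-21434 + \left(6 - 83\right)} = \frac{\sqrt{-2983} + \left(8281 - 8190 + 7470 - 7553\right)}{-21434 + \left(6 - 83\right)} = \frac{i \sqrt{2983} + 8}{-21434 - 77} = \frac{8 + i \sqrt{2983}}{-21511} = \left(8 + i \sqrt{2983}\right) \left(- \frac{1}{21511}\right) = - \frac{8}{21511} - \frac{i \sqrt{2983}}{21511}$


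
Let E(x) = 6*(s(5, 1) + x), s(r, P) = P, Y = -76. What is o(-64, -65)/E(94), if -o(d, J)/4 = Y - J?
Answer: 22/285 ≈ 0.077193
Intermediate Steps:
o(d, J) = 304 + 4*J (o(d, J) = -4*(-76 - J) = 304 + 4*J)
E(x) = 6 + 6*x (E(x) = 6*(1 + x) = 6 + 6*x)
o(-64, -65)/E(94) = (304 + 4*(-65))/(6 + 6*94) = (304 - 260)/(6 + 564) = 44/570 = 44*(1/570) = 22/285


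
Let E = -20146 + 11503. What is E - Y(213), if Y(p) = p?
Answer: -8856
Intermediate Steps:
E = -8643
E - Y(213) = -8643 - 1*213 = -8643 - 213 = -8856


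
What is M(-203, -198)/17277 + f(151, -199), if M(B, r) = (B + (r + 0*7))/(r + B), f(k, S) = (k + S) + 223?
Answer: 3023476/17277 ≈ 175.00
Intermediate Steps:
f(k, S) = 223 + S + k (f(k, S) = (S + k) + 223 = 223 + S + k)
M(B, r) = 1 (M(B, r) = (B + (r + 0))/(B + r) = (B + r)/(B + r) = 1)
M(-203, -198)/17277 + f(151, -199) = 1/17277 + (223 - 199 + 151) = 1*(1/17277) + 175 = 1/17277 + 175 = 3023476/17277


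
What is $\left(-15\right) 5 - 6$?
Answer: $-81$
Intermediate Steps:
$\left(-15\right) 5 - 6 = -75 - 6 = -81$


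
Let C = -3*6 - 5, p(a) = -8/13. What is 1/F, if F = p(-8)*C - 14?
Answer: 13/2 ≈ 6.5000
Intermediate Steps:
p(a) = -8/13 (p(a) = -8*1/13 = -8/13)
C = -23 (C = -18 - 5 = -23)
F = 2/13 (F = -8/13*(-23) - 14 = 184/13 - 14 = 2/13 ≈ 0.15385)
1/F = 1/(2/13) = 13/2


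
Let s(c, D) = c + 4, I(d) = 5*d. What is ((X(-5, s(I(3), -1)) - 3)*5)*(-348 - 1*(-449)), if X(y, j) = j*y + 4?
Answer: -47470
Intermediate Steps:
s(c, D) = 4 + c
X(y, j) = 4 + j*y
((X(-5, s(I(3), -1)) - 3)*5)*(-348 - 1*(-449)) = (((4 + (4 + 5*3)*(-5)) - 3)*5)*(-348 - 1*(-449)) = (((4 + (4 + 15)*(-5)) - 3)*5)*(-348 + 449) = (((4 + 19*(-5)) - 3)*5)*101 = (((4 - 95) - 3)*5)*101 = ((-91 - 3)*5)*101 = -94*5*101 = -470*101 = -47470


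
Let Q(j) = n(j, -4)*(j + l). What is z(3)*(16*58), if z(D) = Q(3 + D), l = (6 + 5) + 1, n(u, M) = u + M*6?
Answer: -300672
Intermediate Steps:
n(u, M) = u + 6*M
l = 12 (l = 11 + 1 = 12)
Q(j) = (-24 + j)*(12 + j) (Q(j) = (j + 6*(-4))*(j + 12) = (j - 24)*(12 + j) = (-24 + j)*(12 + j))
z(D) = (-21 + D)*(15 + D) (z(D) = (-24 + (3 + D))*(12 + (3 + D)) = (-21 + D)*(15 + D))
z(3)*(16*58) = ((-21 + 3)*(15 + 3))*(16*58) = -18*18*928 = -324*928 = -300672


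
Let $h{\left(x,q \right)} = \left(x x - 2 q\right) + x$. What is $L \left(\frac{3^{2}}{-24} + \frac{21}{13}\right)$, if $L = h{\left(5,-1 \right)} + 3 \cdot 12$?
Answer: $\frac{2193}{26} \approx 84.346$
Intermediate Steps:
$h{\left(x,q \right)} = x + x^{2} - 2 q$ ($h{\left(x,q \right)} = \left(x^{2} - 2 q\right) + x = x + x^{2} - 2 q$)
$L = 68$ ($L = \left(5 + 5^{2} - -2\right) + 3 \cdot 12 = \left(5 + 25 + 2\right) + 36 = 32 + 36 = 68$)
$L \left(\frac{3^{2}}{-24} + \frac{21}{13}\right) = 68 \left(\frac{3^{2}}{-24} + \frac{21}{13}\right) = 68 \left(9 \left(- \frac{1}{24}\right) + 21 \cdot \frac{1}{13}\right) = 68 \left(- \frac{3}{8} + \frac{21}{13}\right) = 68 \cdot \frac{129}{104} = \frac{2193}{26}$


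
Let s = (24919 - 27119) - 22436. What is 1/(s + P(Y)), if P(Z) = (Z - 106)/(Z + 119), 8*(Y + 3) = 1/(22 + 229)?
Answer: -25881/637628635 ≈ -4.0589e-5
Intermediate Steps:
Y = -6023/2008 (Y = -3 + 1/(8*(22 + 229)) = -3 + (⅛)/251 = -3 + (⅛)*(1/251) = -3 + 1/2008 = -6023/2008 ≈ -2.9995)
s = -24636 (s = -2200 - 22436 = -24636)
P(Z) = (-106 + Z)/(119 + Z)
1/(s + P(Y)) = 1/(-24636 + (-106 - 6023/2008)/(119 - 6023/2008)) = 1/(-24636 - 218871/2008/(232929/2008)) = 1/(-24636 + (2008/232929)*(-218871/2008)) = 1/(-24636 - 24319/25881) = 1/(-637628635/25881) = -25881/637628635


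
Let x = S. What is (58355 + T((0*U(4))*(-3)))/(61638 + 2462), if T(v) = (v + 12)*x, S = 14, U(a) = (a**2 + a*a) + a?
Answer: 58523/64100 ≈ 0.91300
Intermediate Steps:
U(a) = a + 2*a**2 (U(a) = (a**2 + a**2) + a = 2*a**2 + a = a + 2*a**2)
x = 14
T(v) = 168 + 14*v (T(v) = (v + 12)*14 = (12 + v)*14 = 168 + 14*v)
(58355 + T((0*U(4))*(-3)))/(61638 + 2462) = (58355 + (168 + 14*((0*(4*(1 + 2*4)))*(-3))))/(61638 + 2462) = (58355 + (168 + 14*((0*(4*(1 + 8)))*(-3))))/64100 = (58355 + (168 + 14*((0*(4*9))*(-3))))*(1/64100) = (58355 + (168 + 14*((0*36)*(-3))))*(1/64100) = (58355 + (168 + 14*(0*(-3))))*(1/64100) = (58355 + (168 + 14*0))*(1/64100) = (58355 + (168 + 0))*(1/64100) = (58355 + 168)*(1/64100) = 58523*(1/64100) = 58523/64100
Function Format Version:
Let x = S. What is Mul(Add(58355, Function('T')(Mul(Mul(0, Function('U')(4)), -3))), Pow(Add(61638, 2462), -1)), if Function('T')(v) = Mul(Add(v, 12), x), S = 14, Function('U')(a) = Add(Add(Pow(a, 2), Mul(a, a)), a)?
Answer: Rational(58523, 64100) ≈ 0.91300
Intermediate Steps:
Function('U')(a) = Add(a, Mul(2, Pow(a, 2))) (Function('U')(a) = Add(Add(Pow(a, 2), Pow(a, 2)), a) = Add(Mul(2, Pow(a, 2)), a) = Add(a, Mul(2, Pow(a, 2))))
x = 14
Function('T')(v) = Add(168, Mul(14, v)) (Function('T')(v) = Mul(Add(v, 12), 14) = Mul(Add(12, v), 14) = Add(168, Mul(14, v)))
Mul(Add(58355, Function('T')(Mul(Mul(0, Function('U')(4)), -3))), Pow(Add(61638, 2462), -1)) = Mul(Add(58355, Add(168, Mul(14, Mul(Mul(0, Mul(4, Add(1, Mul(2, 4)))), -3)))), Pow(Add(61638, 2462), -1)) = Mul(Add(58355, Add(168, Mul(14, Mul(Mul(0, Mul(4, Add(1, 8))), -3)))), Pow(64100, -1)) = Mul(Add(58355, Add(168, Mul(14, Mul(Mul(0, Mul(4, 9)), -3)))), Rational(1, 64100)) = Mul(Add(58355, Add(168, Mul(14, Mul(Mul(0, 36), -3)))), Rational(1, 64100)) = Mul(Add(58355, Add(168, Mul(14, Mul(0, -3)))), Rational(1, 64100)) = Mul(Add(58355, Add(168, Mul(14, 0))), Rational(1, 64100)) = Mul(Add(58355, Add(168, 0)), Rational(1, 64100)) = Mul(Add(58355, 168), Rational(1, 64100)) = Mul(58523, Rational(1, 64100)) = Rational(58523, 64100)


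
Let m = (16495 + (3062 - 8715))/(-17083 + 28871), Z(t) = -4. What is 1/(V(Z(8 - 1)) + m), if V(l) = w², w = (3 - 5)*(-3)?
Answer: 5894/217605 ≈ 0.027086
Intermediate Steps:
w = 6 (w = -2*(-3) = 6)
m = 5421/5894 (m = (16495 - 5653)/11788 = 10842*(1/11788) = 5421/5894 ≈ 0.91975)
V(l) = 36 (V(l) = 6² = 36)
1/(V(Z(8 - 1)) + m) = 1/(36 + 5421/5894) = 1/(217605/5894) = 5894/217605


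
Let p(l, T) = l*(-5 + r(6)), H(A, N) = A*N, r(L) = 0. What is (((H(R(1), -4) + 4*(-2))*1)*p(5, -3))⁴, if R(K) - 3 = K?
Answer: 129600000000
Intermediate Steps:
R(K) = 3 + K
p(l, T) = -5*l (p(l, T) = l*(-5 + 0) = l*(-5) = -5*l)
(((H(R(1), -4) + 4*(-2))*1)*p(5, -3))⁴ = ((((3 + 1)*(-4) + 4*(-2))*1)*(-5*5))⁴ = (((4*(-4) - 8)*1)*(-25))⁴ = (((-16 - 8)*1)*(-25))⁴ = (-24*1*(-25))⁴ = (-24*(-25))⁴ = 600⁴ = 129600000000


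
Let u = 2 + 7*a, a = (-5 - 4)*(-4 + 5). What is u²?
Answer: 3721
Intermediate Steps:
a = -9 (a = -9*1 = -9)
u = -61 (u = 2 + 7*(-9) = 2 - 63 = -61)
u² = (-61)² = 3721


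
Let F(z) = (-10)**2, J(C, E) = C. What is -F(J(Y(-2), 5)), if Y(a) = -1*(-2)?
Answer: -100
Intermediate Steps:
Y(a) = 2
F(z) = 100
-F(J(Y(-2), 5)) = -1*100 = -100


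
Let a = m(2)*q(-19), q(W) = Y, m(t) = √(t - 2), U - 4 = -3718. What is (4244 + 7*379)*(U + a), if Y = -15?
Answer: -25615458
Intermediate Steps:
U = -3714 (U = 4 - 3718 = -3714)
m(t) = √(-2 + t)
q(W) = -15
a = 0 (a = √(-2 + 2)*(-15) = √0*(-15) = 0*(-15) = 0)
(4244 + 7*379)*(U + a) = (4244 + 7*379)*(-3714 + 0) = (4244 + 2653)*(-3714) = 6897*(-3714) = -25615458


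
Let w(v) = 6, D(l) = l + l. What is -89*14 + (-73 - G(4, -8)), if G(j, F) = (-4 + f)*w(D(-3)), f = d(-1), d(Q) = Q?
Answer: -1289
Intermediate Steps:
D(l) = 2*l
f = -1
G(j, F) = -30 (G(j, F) = (-4 - 1)*6 = -5*6 = -30)
-89*14 + (-73 - G(4, -8)) = -89*14 + (-73 - 1*(-30)) = -1246 + (-73 + 30) = -1246 - 43 = -1289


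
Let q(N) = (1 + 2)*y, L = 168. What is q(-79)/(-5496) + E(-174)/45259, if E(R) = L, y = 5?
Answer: 81481/82914488 ≈ 0.00098271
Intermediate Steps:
E(R) = 168
q(N) = 15 (q(N) = (1 + 2)*5 = 3*5 = 15)
q(-79)/(-5496) + E(-174)/45259 = 15/(-5496) + 168/45259 = 15*(-1/5496) + 168*(1/45259) = -5/1832 + 168/45259 = 81481/82914488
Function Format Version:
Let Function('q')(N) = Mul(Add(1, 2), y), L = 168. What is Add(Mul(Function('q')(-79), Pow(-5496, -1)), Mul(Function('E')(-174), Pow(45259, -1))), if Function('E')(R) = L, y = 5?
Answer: Rational(81481, 82914488) ≈ 0.00098271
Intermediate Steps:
Function('E')(R) = 168
Function('q')(N) = 15 (Function('q')(N) = Mul(Add(1, 2), 5) = Mul(3, 5) = 15)
Add(Mul(Function('q')(-79), Pow(-5496, -1)), Mul(Function('E')(-174), Pow(45259, -1))) = Add(Mul(15, Pow(-5496, -1)), Mul(168, Pow(45259, -1))) = Add(Mul(15, Rational(-1, 5496)), Mul(168, Rational(1, 45259))) = Add(Rational(-5, 1832), Rational(168, 45259)) = Rational(81481, 82914488)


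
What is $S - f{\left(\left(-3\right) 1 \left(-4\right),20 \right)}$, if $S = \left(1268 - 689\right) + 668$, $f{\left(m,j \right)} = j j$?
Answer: $847$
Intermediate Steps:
$f{\left(m,j \right)} = j^{2}$
$S = 1247$ ($S = 579 + 668 = 1247$)
$S - f{\left(\left(-3\right) 1 \left(-4\right),20 \right)} = 1247 - 20^{2} = 1247 - 400 = 847$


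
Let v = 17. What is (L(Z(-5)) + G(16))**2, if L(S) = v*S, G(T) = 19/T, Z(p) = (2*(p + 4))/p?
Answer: 408321/6400 ≈ 63.800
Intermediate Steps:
Z(p) = (8 + 2*p)/p (Z(p) = (2*(4 + p))/p = (8 + 2*p)/p)
L(S) = 17*S
(L(Z(-5)) + G(16))**2 = (17*(2 + 8/(-5)) + 19/16)**2 = (17*(2 + 8*(-1/5)) + 19*(1/16))**2 = (17*(2 - 8/5) + 19/16)**2 = (17*(2/5) + 19/16)**2 = (34/5 + 19/16)**2 = (639/80)**2 = 408321/6400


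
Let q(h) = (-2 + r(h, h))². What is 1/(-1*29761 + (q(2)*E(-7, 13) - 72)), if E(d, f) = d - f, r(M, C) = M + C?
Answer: -1/29913 ≈ -3.3430e-5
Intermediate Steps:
r(M, C) = C + M
q(h) = (-2 + 2*h)² (q(h) = (-2 + (h + h))² = (-2 + 2*h)²)
1/(-1*29761 + (q(2)*E(-7, 13) - 72)) = 1/(-1*29761 + ((4*(-1 + 2)²)*(-7 - 1*13) - 72)) = 1/(-29761 + ((4*1²)*(-7 - 13) - 72)) = 1/(-29761 + ((4*1)*(-20) - 72)) = 1/(-29761 + (4*(-20) - 72)) = 1/(-29761 + (-80 - 72)) = 1/(-29761 - 152) = 1/(-29913) = -1/29913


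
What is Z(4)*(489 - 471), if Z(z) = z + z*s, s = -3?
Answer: -144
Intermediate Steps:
Z(z) = -2*z (Z(z) = z + z*(-3) = z - 3*z = -2*z)
Z(4)*(489 - 471) = (-2*4)*(489 - 471) = -8*18 = -144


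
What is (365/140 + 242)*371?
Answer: 362997/4 ≈ 90749.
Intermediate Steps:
(365/140 + 242)*371 = (365*(1/140) + 242)*371 = (73/28 + 242)*371 = (6849/28)*371 = 362997/4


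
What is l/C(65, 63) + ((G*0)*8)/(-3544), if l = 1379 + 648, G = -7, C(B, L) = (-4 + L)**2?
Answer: 2027/3481 ≈ 0.58230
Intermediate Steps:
l = 2027
l/C(65, 63) + ((G*0)*8)/(-3544) = 2027/((-4 + 63)**2) + (-7*0*8)/(-3544) = 2027/(59**2) + (0*8)*(-1/3544) = 2027/3481 + 0*(-1/3544) = 2027*(1/3481) + 0 = 2027/3481 + 0 = 2027/3481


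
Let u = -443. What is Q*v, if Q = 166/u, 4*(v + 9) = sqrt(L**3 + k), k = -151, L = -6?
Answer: 1494/443 - 83*I*sqrt(367)/886 ≈ 3.3725 - 1.7946*I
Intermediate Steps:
v = -9 + I*sqrt(367)/4 (v = -9 + sqrt((-6)**3 - 151)/4 = -9 + sqrt(-216 - 151)/4 = -9 + sqrt(-367)/4 = -9 + (I*sqrt(367))/4 = -9 + I*sqrt(367)/4 ≈ -9.0 + 4.7893*I)
Q = -166/443 (Q = 166/(-443) = 166*(-1/443) = -166/443 ≈ -0.37472)
Q*v = -166*(-9 + I*sqrt(367)/4)/443 = 1494/443 - 83*I*sqrt(367)/886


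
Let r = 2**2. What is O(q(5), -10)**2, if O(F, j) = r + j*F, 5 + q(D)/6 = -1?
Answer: 132496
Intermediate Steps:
r = 4
q(D) = -36 (q(D) = -30 + 6*(-1) = -30 - 6 = -36)
O(F, j) = 4 + F*j (O(F, j) = 4 + j*F = 4 + F*j)
O(q(5), -10)**2 = (4 - 36*(-10))**2 = (4 + 360)**2 = 364**2 = 132496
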